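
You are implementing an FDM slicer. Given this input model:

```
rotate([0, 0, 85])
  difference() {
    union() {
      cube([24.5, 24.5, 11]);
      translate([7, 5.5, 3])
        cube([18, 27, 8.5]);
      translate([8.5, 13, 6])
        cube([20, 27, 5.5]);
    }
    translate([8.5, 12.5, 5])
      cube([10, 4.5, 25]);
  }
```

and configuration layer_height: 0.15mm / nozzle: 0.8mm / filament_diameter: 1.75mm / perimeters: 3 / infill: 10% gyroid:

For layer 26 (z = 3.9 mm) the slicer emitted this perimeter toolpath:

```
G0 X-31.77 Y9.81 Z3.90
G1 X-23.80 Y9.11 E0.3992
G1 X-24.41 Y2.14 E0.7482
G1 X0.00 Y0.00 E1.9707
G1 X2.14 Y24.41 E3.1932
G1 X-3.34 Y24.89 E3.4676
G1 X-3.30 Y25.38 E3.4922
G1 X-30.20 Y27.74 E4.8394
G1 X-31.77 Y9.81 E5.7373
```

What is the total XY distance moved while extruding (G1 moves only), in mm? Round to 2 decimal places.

Sum the Euclidean lengths of each G1 segment: total = 115.00 mm.

115.00 mm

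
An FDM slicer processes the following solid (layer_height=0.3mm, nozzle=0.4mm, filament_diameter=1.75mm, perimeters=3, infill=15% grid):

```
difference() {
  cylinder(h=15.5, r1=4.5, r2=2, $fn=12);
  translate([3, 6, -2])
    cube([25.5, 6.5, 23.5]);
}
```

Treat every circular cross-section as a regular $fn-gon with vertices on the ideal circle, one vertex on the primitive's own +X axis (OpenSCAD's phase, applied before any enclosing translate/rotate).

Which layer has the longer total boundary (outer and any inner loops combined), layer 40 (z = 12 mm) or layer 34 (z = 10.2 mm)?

layer 34 (z = 10.2 mm)

Layer 40 (z = 12): the cone: at t=0.774 of its height the radius interpolates to r₁+(r₂−r₁)t = 2.565, giving a regular 12-gon of that circumradius (perimeter = 2·12·2.565·sin(180°/12) = 15.93 mm); the cube at (3, 6) (footprint 25.5×6.5) is included at this height (perimeter 64.00 mm); Subtracting the remaining from the first: starting from the cone, the 25.5×6.5 cube at (3, 6) misses the remaining region (no effect) — boundary = 15.93 mm. So its perimeter = 15.93 mm. Layer 34 (z = 10.2): the cone: at t=0.658 of its height the radius interpolates to r₁+(r₂−r₁)t = 2.855, giving a regular 12-gon of that circumradius (perimeter = 2·12·2.855·sin(180°/12) = 17.73 mm); the cube at (3, 6) (footprint 25.5×6.5) is included at this height (perimeter 64.00 mm); After the difference (first − rest): starting from the cone, the 25.5×6.5 cube at (3, 6) misses the remaining region (no effect) — boundary = 17.73 mm. So its perimeter = 17.73 mm. Layer 34 is larger (17.73 vs 15.93 mm).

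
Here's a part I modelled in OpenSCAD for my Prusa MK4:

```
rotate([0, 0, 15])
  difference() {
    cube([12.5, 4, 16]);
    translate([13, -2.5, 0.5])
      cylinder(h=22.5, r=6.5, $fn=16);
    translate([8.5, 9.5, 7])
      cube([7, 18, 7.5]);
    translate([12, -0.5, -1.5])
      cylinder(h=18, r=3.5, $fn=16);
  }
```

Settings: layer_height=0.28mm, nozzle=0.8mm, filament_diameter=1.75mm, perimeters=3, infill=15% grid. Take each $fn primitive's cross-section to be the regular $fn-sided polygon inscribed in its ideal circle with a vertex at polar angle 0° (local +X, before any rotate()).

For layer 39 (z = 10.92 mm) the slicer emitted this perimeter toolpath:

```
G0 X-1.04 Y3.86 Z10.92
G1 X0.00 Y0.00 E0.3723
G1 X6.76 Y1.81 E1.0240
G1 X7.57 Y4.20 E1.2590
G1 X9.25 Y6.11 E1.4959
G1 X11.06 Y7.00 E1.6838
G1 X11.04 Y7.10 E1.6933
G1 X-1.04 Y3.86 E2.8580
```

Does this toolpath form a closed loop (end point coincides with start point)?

yes

Start point (G0): (-1.04, 3.86). End point (last G1): the path returns to the start — closed.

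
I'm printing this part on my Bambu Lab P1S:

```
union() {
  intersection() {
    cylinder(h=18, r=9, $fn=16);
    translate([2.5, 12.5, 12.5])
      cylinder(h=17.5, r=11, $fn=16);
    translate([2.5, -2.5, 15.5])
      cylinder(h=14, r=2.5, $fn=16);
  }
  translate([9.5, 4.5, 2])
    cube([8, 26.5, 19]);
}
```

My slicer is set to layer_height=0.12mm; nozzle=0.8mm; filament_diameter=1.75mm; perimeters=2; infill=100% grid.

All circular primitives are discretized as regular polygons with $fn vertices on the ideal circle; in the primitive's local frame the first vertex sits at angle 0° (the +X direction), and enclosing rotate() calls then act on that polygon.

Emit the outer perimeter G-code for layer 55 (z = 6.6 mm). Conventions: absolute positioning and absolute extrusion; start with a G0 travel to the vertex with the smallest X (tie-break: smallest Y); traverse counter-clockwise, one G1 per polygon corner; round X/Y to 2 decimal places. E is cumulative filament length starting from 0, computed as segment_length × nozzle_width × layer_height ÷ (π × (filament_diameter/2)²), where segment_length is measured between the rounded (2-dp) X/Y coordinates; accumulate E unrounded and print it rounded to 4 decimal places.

G0 X9.50 Y4.50 Z6.60
G1 X17.50 Y4.50 E0.3193
G1 X17.50 Y31.00 E1.3770
G1 X9.50 Y31.00 E1.6963
G1 X9.50 Y4.50 E2.7539

At z = 6.6 mm: the r=9 cylinder contributes a regular 16-gon of circumradius 9; the cylinder at (2.5, 12.5) is not intersected at this z (z outside [12.5, 30]); the cylinder at (2.5, -2.5) is absent (z outside [15.5, 29.5]); Taking the intersection: at least one operand is absent at this height, so nothing remains; the cube at (9.5, 4.5) is present — its section is the full 8×26.5 rectangle; Combining (union): only the 8×26.5 cube at (9.5, 4.5) is present, so the union is just that shape — 1 connected region. The outline is a single polygon with 4 vertices. Extrusion per mm of travel: 0.8 × 0.12 / (π × 0.875²) = 0.039912. Accumulating E over each segment gives final E = 2.7539.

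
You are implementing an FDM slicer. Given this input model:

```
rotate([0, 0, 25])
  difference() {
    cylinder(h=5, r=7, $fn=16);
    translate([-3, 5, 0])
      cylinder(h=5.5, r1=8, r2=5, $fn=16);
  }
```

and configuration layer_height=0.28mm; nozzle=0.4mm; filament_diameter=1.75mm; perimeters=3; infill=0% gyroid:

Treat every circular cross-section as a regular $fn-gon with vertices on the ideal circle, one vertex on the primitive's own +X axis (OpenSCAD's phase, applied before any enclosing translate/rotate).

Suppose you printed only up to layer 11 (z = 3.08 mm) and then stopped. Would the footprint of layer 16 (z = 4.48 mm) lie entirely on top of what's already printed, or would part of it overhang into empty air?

part overhangs

Compare the two slices. At z = 3.08: the cylinder: section is a regular 16-gon, circumradius r=7 (area = (16/2)·7.000²·sin(360°/16) = 150.01 mm²); the cone at (-3, 5) contributes a regular 16-gon of circumradius 6.320 (interpolated between r1=8 and r2=5 at t=0.560) (area = (16/2)·6.320²·sin(360°/16) = 122.28 mm²); Subtracting the remaining from the first: starting from the r=7 cylinder (150.01 mm²), the cone at (-3, 5) partially overlaps it — only the 61.50 mm² overlap (of its 122.28 mm²) is removed, clipping the outline — area = 88.51 mm²; (rotated 25° about Z; rotation is an isometry so areas/perimeters/island counts are preserved). At z = 4.48: the r=7 cylinder contributes a regular 16-gon of circumradius 7 (area = (16/2)·7.000²·sin(360°/16) = 150.01 mm²); the cone at (-3, 5) (r1=8→r2=5) has section circumradius 5.556 here — a regular 16-gon (area = (16/2)·5.556²·sin(360°/16) = 94.52 mm²); Subtracting the remaining from the first: starting from the r=7 cylinder (150.01 mm²), the cone at (-3, 5) partially overlaps it — only the 50.28 mm² overlap (of its 94.52 mm²) is removed, clipping the outline — area = 99.73 mm²; (rotated 25° about Z; rotation is an isometry so areas/perimeters/island counts are preserved). Checking containment: at z = 4.48 the cross-section extends beyond the z = 3.08 cross-section by about 11.22 mm².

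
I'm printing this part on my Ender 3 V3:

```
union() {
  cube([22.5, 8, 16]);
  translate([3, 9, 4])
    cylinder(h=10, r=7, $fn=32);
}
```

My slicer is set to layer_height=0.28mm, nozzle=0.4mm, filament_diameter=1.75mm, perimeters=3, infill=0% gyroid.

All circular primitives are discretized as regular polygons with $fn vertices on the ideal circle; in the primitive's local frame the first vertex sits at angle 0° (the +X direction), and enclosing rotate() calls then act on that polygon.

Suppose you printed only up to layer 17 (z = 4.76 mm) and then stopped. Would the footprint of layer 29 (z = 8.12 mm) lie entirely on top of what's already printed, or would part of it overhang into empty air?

entirely on top

Compare the two slices. At z = 4.76: the cube is present — its section is the full 22.5×8 rectangle (area 180.00 mm²); the r=7 cylinder at (3, 9) contributes a regular 32-gon of circumradius 7 (area = (32/2)·7.000²·sin(360°/32) = 152.95 mm²); Combining (union): the regions partially overlap — summed areas 332.95 mm² minus the doubly-counted overlap 48.56 mm² gives 284.39 mm² — area = 284.39 mm². At z = 8.12: the cube is present — its section is the full 22.5×8 rectangle (area 180.00 mm²); the r=7 cylinder at (3, 9) contributes a regular 32-gon of circumradius 7 (area = (32/2)·7.000²·sin(360°/32) = 152.95 mm²); Combining (union): the regions partially overlap — summed areas 332.95 mm² minus the doubly-counted overlap 48.56 mm² gives 284.39 mm² — area = 284.39 mm². Checking containment: the cross-section at z = 8.12 is a subset of the cross-section at z = 4.76.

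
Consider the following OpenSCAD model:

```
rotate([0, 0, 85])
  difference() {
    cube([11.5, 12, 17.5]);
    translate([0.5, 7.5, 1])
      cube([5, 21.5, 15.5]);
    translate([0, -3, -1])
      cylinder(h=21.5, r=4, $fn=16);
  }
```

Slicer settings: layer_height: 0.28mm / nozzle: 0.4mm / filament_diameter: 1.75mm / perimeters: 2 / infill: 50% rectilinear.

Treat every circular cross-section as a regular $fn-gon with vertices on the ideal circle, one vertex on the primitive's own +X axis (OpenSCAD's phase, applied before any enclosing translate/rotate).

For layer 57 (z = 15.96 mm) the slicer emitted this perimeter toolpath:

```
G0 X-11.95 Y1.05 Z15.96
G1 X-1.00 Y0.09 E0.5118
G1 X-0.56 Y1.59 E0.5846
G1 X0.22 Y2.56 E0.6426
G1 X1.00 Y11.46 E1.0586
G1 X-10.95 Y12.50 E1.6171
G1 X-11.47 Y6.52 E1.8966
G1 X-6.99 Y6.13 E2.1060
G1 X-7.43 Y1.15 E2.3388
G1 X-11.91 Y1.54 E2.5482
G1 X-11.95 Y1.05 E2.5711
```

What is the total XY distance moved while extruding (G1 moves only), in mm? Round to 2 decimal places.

55.22 mm

Sum the Euclidean lengths of each G1 segment: total = 55.22 mm.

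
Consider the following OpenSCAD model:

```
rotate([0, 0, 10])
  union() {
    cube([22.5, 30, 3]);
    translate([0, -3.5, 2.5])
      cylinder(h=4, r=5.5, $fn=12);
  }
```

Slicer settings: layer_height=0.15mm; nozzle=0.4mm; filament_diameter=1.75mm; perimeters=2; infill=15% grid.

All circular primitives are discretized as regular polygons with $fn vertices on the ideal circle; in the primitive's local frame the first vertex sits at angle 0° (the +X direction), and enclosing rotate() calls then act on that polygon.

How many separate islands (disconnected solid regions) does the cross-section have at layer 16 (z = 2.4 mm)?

At z = 2.4 mm: the 22.5×30 cube contributes its full rectangle; the cylinder at (0, -3.5) is absent (z outside [2.5, 6.5]); Combining (union): only the 22.5×30 cube is present, so the union is just that shape — 1 connected region; (whole slice rotated 10° about Z — lengths, areas and connectivity unchanged). Overall, the cross-section is a single solid region. Island count = 1.

1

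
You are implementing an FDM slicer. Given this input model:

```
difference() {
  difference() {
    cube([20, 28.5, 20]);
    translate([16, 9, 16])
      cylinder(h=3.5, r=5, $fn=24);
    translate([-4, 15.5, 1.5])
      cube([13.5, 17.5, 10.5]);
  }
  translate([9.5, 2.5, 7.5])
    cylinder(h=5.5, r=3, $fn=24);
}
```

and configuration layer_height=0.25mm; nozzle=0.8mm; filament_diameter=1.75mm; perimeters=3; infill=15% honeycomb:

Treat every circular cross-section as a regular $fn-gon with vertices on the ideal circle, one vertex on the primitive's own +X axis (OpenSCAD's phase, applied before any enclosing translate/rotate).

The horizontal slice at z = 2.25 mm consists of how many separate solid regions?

At z = 2.25 mm: the 20×28.5 cube contributes its full rectangle; the cylinder at (16, 9) does not reach this height (z outside [16, 19.5]); the cube at (-4, 15.5) (footprint 13.5×17.5) is included at this height; Subtracting the remaining from the first: starting from the 20×28.5 cube, the 13.5×17.5 cube at (-4, 15.5) partially overlaps it — only the 123.50 mm² overlap (of its 236.25 mm²) is removed, clipping the outline — 1 connected region; the cylinder at (9.5, 2.5) does not reach this height (z outside [7.5, 13]); Taking the first minus the rest: none of the subtracted shapes is present at this height, so the result so far is unchanged — 1 connected region. The result has 1 disconnected region.

1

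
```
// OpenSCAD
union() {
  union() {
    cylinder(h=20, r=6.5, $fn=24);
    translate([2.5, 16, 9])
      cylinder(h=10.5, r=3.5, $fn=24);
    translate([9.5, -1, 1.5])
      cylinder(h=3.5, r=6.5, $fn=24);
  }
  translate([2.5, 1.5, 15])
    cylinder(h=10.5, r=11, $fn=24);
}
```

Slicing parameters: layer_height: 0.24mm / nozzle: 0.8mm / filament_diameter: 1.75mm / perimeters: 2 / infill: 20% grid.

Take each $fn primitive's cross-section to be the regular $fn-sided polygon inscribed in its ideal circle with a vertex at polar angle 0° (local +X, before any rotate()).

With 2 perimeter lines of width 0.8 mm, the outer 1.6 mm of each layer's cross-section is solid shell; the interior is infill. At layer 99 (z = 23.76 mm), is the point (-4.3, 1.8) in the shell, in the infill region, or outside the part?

At z = 23.76 mm: the cylinder is absent (z outside [0, 20]); the cylinder at (2.5, 16) is not intersected at this z (z outside [9, 19.5]); the cylinder at (9.5, -1) is absent (z outside [1.5, 5]); Combining (union): nothing is present at this height; the cylinder at (2.5, 1.5): section is a regular 24-gon, circumradius r=11; Combining (union): only the r=11 cylinder at (2.5, 1.5) is present, so the union is just that shape — 1 connected region. Overall, the cross-section is a single solid region. The nearest boundary edge runs (-8.13, 4.35)→(-8.50, 1.50); distance from the point to it = 4.12 mm. The point is inside the cross-section and 4.12 mm from the nearest boundary — more than the 1.6 mm shell width (2 × 0.8), so it's in the infill interior.

infill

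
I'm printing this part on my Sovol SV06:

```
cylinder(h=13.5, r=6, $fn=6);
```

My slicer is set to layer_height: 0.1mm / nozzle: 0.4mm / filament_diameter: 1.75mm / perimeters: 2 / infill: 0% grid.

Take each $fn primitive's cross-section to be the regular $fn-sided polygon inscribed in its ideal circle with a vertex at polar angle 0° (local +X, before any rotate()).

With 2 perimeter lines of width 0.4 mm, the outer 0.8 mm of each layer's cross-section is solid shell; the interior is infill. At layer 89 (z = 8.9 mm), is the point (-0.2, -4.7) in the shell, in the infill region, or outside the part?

At z = 8.9 mm: the r=6 cylinder gives a regular 6-gon of circumradius 6 (constant along its height). Overall, the cross-section is a single solid region. The nearest boundary edge runs (-3.00, -5.20)→(3.00, -5.20); distance from the point to it = 0.50 mm. The point is inside the cross-section, 0.50 mm from the nearest boundary — within the 0.8 mm shell band (2 × 0.4).

shell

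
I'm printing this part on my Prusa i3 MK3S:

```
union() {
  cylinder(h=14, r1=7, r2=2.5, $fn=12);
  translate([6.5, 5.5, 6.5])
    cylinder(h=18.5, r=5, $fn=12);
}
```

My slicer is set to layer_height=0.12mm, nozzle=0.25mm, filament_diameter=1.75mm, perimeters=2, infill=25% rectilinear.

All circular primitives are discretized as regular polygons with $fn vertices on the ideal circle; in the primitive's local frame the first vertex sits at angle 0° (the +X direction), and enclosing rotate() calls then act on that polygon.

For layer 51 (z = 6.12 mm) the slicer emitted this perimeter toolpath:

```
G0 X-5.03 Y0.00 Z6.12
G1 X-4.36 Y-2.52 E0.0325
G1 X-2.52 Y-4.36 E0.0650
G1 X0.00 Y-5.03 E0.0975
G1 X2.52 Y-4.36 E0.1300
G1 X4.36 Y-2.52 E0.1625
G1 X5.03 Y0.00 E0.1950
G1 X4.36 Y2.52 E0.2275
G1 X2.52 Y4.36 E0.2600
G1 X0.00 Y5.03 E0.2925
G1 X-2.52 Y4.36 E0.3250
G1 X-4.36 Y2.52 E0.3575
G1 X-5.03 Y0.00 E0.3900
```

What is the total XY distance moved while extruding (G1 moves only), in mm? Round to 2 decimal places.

31.27 mm

Sum the Euclidean lengths of each G1 segment: total = 31.27 mm.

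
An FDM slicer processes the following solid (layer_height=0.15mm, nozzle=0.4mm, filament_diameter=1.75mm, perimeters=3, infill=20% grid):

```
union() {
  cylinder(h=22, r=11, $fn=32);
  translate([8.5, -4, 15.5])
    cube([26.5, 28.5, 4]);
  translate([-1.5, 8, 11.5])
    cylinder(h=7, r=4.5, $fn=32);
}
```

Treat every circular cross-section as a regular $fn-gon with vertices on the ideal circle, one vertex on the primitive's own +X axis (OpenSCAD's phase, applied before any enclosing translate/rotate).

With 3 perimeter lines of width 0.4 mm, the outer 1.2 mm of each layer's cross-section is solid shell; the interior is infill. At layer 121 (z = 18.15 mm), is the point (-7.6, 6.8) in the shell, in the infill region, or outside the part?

shell

At z = 18.15 mm: the cylinder: section is a regular 32-gon, circumradius r=11; the cube at (8.5, -4) is present — its section is the full 26.5×28.5 rectangle; the r=4.5 cylinder at (-1.5, 8) gives a regular 32-gon of circumradius 4.5 (constant along its height); Taking the union: the regions partially overlap (shared area 74.06 mm²), so overlapping operands fuse into one piece — 1 connected region. Overall, the cross-section is a single solid region. The nearest boundary edge runs (-9.15, 6.11)→(-7.78, 7.78); distance from the point to it = 0.76 mm. The point is inside the cross-section, 0.76 mm from the nearest boundary — within the 1.2 mm shell band (3 × 0.4).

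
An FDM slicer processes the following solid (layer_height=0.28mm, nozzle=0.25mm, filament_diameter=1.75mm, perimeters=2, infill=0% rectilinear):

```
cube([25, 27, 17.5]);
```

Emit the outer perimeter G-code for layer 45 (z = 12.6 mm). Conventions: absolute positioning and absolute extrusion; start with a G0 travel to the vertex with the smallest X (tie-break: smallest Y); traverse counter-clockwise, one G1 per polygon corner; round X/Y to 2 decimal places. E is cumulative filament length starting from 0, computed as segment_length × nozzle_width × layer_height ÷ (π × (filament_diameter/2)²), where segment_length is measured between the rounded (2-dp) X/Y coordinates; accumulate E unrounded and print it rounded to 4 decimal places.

At z = 12.6 mm: the cube is present — its section is the full 25×27 rectangle. The outline is a single polygon with 4 vertices. Extrusion per mm of travel: 0.25 × 0.28 / (π × 0.875²) = 0.029103. Accumulating E over each segment gives final E = 3.0267.

G0 X0.00 Y0.00 Z12.60
G1 X25.00 Y0.00 E0.7276
G1 X25.00 Y27.00 E1.5133
G1 X0.00 Y27.00 E2.2409
G1 X0.00 Y0.00 E3.0267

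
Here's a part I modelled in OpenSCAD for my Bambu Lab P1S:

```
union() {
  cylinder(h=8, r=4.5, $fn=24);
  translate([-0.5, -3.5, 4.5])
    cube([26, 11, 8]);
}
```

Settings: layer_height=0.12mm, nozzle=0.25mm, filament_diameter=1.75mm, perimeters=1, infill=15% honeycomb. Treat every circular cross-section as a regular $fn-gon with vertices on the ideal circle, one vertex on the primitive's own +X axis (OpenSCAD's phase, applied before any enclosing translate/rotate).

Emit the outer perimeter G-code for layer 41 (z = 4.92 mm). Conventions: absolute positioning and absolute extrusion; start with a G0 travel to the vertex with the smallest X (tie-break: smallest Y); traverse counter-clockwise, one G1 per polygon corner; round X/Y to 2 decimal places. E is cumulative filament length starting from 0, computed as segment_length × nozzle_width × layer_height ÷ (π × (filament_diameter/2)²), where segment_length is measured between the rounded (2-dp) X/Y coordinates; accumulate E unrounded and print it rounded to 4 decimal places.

At z = 4.92 mm: the cylinder: section is a regular 24-gon, circumradius r=4.5; the cube at (-0.5, -3.5) (footprint 26×11) is included at this height; Merging all regions: the regions partially overlap (shared area 33.58 mm²), so overlapping operands fuse into one piece — 1 connected region. The outline is a single polygon with 19 vertices. Extrusion per mm of travel: 0.25 × 0.12 / (π × 0.875²) = 0.012473. Accumulating E over each segment gives final E = 0.9903.

G0 X-4.50 Y0.00 Z4.92
G1 X-4.35 Y-1.16 E0.0146
G1 X-3.90 Y-2.25 E0.0293
G1 X-3.18 Y-3.18 E0.0440
G1 X-2.25 Y-3.90 E0.0586
G1 X-1.16 Y-4.35 E0.0733
G1 X0.00 Y-4.50 E0.0879
G1 X1.16 Y-4.35 E0.1025
G1 X2.25 Y-3.90 E0.1172
G1 X2.77 Y-3.50 E0.1254
G1 X25.50 Y-3.50 E0.4089
G1 X25.50 Y7.50 E0.5461
G1 X-0.50 Y7.50 E0.8704
G1 X-0.50 Y4.43 E0.9087
G1 X-1.16 Y4.35 E0.9170
G1 X-2.25 Y3.90 E0.9317
G1 X-3.18 Y3.18 E0.9464
G1 X-3.90 Y2.25 E0.9610
G1 X-4.35 Y1.16 E0.9757
G1 X-4.50 Y0.00 E0.9903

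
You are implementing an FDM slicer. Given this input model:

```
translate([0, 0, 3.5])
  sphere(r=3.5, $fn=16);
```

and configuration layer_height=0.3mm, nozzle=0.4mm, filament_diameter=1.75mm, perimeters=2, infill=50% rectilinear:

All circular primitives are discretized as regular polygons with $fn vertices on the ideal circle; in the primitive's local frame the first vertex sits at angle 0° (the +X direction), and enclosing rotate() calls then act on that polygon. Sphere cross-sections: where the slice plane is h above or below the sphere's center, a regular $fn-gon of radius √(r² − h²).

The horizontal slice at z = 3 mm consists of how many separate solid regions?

1

At z = 3 mm: the sphere: section is a regular 16-gon, circumradius = √(r²−h²) = √(3.5²−0.5²) = 3.464. The result has 1 disconnected region.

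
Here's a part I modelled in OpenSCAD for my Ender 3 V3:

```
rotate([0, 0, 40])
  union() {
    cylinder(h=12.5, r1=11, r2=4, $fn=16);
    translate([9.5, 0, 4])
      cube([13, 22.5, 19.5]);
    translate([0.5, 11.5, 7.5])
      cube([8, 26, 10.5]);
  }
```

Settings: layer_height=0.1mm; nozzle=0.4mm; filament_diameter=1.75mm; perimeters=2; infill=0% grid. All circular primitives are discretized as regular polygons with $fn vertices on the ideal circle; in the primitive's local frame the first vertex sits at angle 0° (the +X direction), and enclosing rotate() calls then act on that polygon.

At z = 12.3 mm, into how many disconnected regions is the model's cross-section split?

3

At z = 12.3 mm: the cone (r1=11→r2=4) has section circumradius 4.112 here — a regular 16-gon; the cube at (9.5, 0) (footprint 13×22.5) is included at this height; the cube at (0.5, 11.5) (footprint 8×26) is included at this height; Merging all regions: the 3 present regions are separate (no shared area or edge), so areas and boundary lengths simply add and each stays a separate island — 3 connected regions; (rotated 40° about Z; rotation is an isometry so areas/perimeters/island counts are preserved). The result has 3 disconnected regions.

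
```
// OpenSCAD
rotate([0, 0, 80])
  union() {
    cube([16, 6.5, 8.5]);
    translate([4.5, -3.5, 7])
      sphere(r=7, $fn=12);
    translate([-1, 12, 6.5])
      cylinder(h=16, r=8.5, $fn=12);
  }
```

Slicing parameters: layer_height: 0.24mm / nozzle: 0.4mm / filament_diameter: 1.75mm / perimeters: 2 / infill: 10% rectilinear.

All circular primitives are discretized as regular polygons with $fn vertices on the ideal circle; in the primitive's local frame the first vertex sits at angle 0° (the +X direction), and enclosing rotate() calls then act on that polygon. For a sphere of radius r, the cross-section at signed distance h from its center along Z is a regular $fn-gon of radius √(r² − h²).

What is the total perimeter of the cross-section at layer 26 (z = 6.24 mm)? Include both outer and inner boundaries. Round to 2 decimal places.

At z = 6.24 mm: the 16×6.5 cube contributes its full rectangle (perimeter 45.00 mm); the r=7 sphere at (4.5, -3.5) slices to a regular 12-gon of circumradius 6.959 (√(r²−h²) with h=0.76 from center) (perimeter = 2·12·6.959·sin(180°/12) = 43.22 mm); the cylinder at (-1, 12) is not intersected at this z (z outside [6.5, 22.5]); Taking the union: the regions partially overlap (shared area 26.07 mm²), so the edge portions inside another operand are dropped and the merged outline is re-measured after clipping — boundary = 63.99 mm; (rotated 80° about Z; rotation is an isometry so areas/perimeters/island counts are preserved). Overall, the cross-section is a single solid region. Total boundary length (outer) = 63.99 mm.

63.99 mm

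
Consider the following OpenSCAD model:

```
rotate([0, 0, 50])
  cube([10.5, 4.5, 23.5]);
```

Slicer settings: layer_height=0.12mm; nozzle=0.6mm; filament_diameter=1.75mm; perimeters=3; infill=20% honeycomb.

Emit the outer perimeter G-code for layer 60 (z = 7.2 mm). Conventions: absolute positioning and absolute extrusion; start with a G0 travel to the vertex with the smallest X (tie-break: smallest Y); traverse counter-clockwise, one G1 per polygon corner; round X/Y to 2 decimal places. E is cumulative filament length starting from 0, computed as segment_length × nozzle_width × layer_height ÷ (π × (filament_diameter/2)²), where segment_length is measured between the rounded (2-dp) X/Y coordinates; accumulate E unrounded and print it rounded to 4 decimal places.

G0 X-3.45 Y2.89 Z7.20
G1 X0.00 Y0.00 E0.1347
G1 X6.75 Y8.04 E0.4490
G1 X3.30 Y10.94 E0.5839
G1 X-3.45 Y2.89 E0.8983

At z = 7.2 mm: the 10.5×4.5 cube contributes its full rectangle; (whole slice rotated 50° about Z — lengths, areas and connectivity unchanged). The outline is a single polygon with 4 vertices. Extrusion per mm of travel: 0.6 × 0.12 / (π × 0.875²) = 0.029934. Accumulating E over each segment gives final E = 0.8983.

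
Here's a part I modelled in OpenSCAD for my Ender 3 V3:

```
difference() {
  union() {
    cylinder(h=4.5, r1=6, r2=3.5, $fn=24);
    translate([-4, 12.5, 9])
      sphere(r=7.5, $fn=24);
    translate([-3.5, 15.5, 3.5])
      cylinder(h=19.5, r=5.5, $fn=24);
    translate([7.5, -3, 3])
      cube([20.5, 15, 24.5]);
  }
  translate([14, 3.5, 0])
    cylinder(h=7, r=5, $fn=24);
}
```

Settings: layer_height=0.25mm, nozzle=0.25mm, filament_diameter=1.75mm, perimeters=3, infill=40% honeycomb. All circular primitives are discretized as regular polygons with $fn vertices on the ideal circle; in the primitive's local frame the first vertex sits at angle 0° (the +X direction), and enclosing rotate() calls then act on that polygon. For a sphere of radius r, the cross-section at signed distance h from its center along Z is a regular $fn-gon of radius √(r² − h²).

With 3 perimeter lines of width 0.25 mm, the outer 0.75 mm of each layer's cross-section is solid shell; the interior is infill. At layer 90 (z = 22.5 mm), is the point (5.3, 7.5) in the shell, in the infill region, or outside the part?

outside

At z = 22.5 mm: the cone is absent (z outside [0, 4.5]); the sphere at (-4, 12.5) does not reach this height (|z−center|=13.500 > r=7.5); the cylinder at (-3.5, 15.5): section is a regular 24-gon, circumradius r=5.5; the 20.5×15 cube at (7.5, -3) contributes its full rectangle; Taking the union: the 2 present regions are separate (no shared area or edge), so areas and boundary lengths simply add and each stays a separate island — 2 connected regions; the cylinder at (14, 3.5) does not reach this height (z outside [0, 7]); Taking the first minus the rest: none of the subtracted shapes is present at this height, so that combined region is unchanged — 2 connected regions. Overall, the cross-section has 2 separate islands. The nearest boundary edge runs (7.50, -3.00)→(7.50, 12.00); distance from the point to it = 2.20 mm. The point is not inside any of the regions above, so it lies outside the cross-section (2.20 mm from the nearest boundary).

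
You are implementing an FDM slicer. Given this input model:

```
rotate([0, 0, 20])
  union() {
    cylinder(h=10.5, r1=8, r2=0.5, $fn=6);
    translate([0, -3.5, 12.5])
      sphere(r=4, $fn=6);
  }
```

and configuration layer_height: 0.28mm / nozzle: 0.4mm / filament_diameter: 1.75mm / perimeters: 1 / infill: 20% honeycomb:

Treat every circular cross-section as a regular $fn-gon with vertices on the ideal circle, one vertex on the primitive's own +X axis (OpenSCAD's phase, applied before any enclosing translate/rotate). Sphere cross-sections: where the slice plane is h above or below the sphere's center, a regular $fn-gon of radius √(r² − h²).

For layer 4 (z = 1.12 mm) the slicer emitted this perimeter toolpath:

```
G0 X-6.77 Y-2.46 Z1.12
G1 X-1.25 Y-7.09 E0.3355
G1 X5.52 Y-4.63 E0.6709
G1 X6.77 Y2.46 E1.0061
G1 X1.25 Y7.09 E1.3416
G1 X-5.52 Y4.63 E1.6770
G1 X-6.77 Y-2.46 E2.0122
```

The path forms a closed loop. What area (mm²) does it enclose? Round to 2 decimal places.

Apply the shoelace formula to the sequence of (X, Y) vertices; enclosed area = 134.77 mm².

134.77 mm²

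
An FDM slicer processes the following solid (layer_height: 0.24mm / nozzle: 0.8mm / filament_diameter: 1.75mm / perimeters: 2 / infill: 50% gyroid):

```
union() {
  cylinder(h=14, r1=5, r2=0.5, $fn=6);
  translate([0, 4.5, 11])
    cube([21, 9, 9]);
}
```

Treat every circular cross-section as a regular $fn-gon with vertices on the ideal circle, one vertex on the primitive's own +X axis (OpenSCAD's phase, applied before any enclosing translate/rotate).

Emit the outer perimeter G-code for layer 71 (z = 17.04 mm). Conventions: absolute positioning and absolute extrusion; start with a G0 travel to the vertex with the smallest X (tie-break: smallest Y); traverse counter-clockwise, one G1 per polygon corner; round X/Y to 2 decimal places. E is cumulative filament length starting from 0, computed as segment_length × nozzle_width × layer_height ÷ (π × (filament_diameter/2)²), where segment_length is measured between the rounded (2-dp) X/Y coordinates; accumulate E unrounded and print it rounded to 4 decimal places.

G0 X0.00 Y4.50 Z17.04
G1 X21.00 Y4.50 E1.6763
G1 X21.00 Y13.50 E2.3947
G1 X0.00 Y13.50 E4.0710
G1 X0.00 Y4.50 E4.7895

At z = 17.04 mm: the cone is absent (z outside [0, 14]); the cube at (0, 4.5) is present — its section is the full 21×9 rectangle; Taking the union: only the 21×9 cube at (0, 4.5) is present, so the union is just that shape — 1 connected region. The outline is a single polygon with 4 vertices. Extrusion per mm of travel: 0.8 × 0.24 / (π × 0.875²) = 0.079824. Accumulating E over each segment gives final E = 4.7895.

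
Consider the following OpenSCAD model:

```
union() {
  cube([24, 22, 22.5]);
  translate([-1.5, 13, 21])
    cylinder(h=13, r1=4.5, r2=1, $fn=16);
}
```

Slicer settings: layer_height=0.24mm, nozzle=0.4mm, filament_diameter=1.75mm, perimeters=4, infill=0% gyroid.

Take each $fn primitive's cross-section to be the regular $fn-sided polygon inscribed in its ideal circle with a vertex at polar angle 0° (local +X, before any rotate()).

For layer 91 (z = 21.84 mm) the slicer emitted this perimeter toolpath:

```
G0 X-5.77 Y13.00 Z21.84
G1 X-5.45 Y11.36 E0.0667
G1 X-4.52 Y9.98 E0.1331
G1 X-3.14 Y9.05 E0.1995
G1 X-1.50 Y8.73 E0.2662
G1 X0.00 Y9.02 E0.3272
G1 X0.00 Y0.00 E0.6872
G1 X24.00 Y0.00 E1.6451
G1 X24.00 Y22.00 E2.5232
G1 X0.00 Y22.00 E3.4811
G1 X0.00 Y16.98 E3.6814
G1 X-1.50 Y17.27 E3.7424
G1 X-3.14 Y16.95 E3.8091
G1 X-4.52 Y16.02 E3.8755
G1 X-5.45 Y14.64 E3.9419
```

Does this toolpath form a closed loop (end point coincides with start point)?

no

Start point (G0): (-5.77, 13.00). End point (last G1): the path does not return to the start — open.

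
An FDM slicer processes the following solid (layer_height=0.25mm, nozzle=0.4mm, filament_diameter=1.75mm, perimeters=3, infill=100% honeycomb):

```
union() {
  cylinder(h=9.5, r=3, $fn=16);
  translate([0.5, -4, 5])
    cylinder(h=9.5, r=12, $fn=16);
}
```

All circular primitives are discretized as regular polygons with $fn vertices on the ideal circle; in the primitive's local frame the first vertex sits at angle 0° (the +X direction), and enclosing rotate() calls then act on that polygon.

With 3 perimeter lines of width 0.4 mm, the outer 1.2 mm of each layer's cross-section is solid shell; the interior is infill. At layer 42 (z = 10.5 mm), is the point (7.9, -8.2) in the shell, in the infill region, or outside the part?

infill

At z = 10.5 mm: the cylinder is absent (z outside [0, 9.5]); the r=12 cylinder at (0.5, -4) contributes a regular 16-gon of circumradius 12; Combining (union): only the r=12 cylinder at (0.5, -4) is present, so the union is just that shape — 1 connected region. Overall, the cross-section is a single solid region. The nearest boundary edge runs (8.99, -12.49)→(11.59, -8.59); distance from the point to it = 3.28 mm. The point is inside the cross-section and 3.28 mm from the nearest boundary — more than the 1.2 mm shell width (3 × 0.4), so it's in the infill interior.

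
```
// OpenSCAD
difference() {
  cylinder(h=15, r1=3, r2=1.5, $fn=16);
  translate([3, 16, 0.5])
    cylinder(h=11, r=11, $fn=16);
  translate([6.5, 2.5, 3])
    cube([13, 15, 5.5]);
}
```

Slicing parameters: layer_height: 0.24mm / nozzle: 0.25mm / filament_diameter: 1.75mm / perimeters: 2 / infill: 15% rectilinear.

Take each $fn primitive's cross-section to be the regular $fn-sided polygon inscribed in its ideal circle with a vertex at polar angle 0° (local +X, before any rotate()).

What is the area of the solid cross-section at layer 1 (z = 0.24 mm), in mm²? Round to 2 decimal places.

At z = 0.24 mm: the cone (r1=3→r2=1.5) has section circumradius 2.976 here — a regular 16-gon (area = (16/2)·2.976²·sin(360°/16) = 27.11 mm²); the cylinder at (3, 16) is absent (z outside [0.5, 11.5]); the cube at (6.5, 2.5) is not intersected at this z (z outside [3, 8.5]); Subtracting the remaining from the first: none of the subtracted shapes is present at this height, so the cone is unchanged — area = 27.11 mm². Overall, the cross-section is a single solid region. Net area = 27.11 mm².

27.11 mm²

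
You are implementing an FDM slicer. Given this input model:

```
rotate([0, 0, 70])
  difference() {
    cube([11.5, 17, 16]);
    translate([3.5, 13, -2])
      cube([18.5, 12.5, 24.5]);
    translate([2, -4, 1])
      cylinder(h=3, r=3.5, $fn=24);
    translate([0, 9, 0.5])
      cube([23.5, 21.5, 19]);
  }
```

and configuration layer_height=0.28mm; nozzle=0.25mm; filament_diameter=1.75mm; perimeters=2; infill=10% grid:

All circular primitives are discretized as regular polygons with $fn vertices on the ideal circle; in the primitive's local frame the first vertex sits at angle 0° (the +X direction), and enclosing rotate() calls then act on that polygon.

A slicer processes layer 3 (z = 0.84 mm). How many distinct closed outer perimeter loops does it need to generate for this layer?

1

At z = 0.84 mm: the cube is present — its section is the full 11.5×17 rectangle; the cube at (3.5, 13) is present — its section is the full 18.5×12.5 rectangle; the cylinder at (2, -4) is not intersected at this z (z outside [1, 4]); the cube at (0, 9) (footprint 23.5×21.5) is included at this height; Taking the first minus the rest: starting from the 11.5×17 cube, the 18.5×12.5 cube at (3.5, 13) partially overlaps it — only the 32.00 mm² overlap (of its 231.25 mm²) is removed, clipping the outline; the 23.5×21.5 cube at (0, 9) partially overlaps it — only the 60.00 mm² overlap (of its 505.25 mm²) is removed, clipping the outline — 1 connected region; (whole slice rotated 70° about Z — lengths, areas and connectivity unchanged). The result has 1 disconnected region.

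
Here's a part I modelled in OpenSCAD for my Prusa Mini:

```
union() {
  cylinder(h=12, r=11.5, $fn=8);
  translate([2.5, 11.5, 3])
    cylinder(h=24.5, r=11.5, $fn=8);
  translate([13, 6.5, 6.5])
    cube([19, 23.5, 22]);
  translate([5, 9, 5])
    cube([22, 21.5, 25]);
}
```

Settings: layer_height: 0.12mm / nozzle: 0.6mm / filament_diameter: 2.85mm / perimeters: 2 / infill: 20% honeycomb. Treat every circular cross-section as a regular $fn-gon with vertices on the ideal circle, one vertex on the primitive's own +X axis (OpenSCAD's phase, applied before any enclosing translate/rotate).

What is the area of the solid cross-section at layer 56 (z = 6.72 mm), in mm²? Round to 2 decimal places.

At z = 6.72 mm: the cylinder: section is a regular 8-gon, circumradius r=11.5 (area = (8/2)·11.500²·sin(360°/8) = 374.06 mm²); the r=11.5 cylinder at (2.5, 11.5) contributes a regular 8-gon of circumradius 11.5 (area = (8/2)·11.500²·sin(360°/8) = 374.06 mm²); the 19×23.5 cube at (13, 6.5) contributes its full rectangle (area 446.50 mm²); the 22×21.5 cube at (5, 9) contributes its full rectangle (area 473.00 mm²); Combining (union): the regions partially overlap — summed areas 1667.62 mm² minus the doubly-counted overlap 510.91 mm² gives 1156.71 mm² — area = 1156.71 mm². Overall, the cross-section is a single solid region. Net area = 1156.71 mm².

1156.71 mm²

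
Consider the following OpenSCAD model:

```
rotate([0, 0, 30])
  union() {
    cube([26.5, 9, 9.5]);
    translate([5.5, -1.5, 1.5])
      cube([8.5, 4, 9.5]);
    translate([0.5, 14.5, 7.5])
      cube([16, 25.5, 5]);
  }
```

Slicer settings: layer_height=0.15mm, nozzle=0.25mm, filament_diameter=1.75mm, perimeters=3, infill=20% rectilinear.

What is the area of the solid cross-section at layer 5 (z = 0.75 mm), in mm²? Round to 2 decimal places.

238.50 mm²

At z = 0.75 mm: the cube is present — its section is the full 26.5×9 rectangle (area 238.50 mm²); the cube at (5.5, -1.5) is not intersected at this z (z outside [1.5, 11]); the cube at (0.5, 14.5) does not reach this height (z outside [7.5, 12.5]); Combining (union): only the 26.5×9 cube is present, so the union is just that shape — area = 238.50 mm²; (rotated 30° about Z; rotation is an isometry so areas/perimeters/island counts are preserved). Overall, the cross-section is a single solid region. Net area = 238.50 mm².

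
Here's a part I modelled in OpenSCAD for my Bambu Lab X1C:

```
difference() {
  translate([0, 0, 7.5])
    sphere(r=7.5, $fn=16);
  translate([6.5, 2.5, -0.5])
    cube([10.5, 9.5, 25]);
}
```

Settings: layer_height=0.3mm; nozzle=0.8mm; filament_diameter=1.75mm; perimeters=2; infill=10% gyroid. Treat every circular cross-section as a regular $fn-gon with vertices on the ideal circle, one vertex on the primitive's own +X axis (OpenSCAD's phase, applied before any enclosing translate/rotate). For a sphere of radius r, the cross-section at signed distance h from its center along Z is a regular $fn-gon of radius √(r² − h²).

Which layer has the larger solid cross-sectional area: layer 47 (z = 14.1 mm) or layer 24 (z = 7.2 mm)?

Layer 47 (z = 14.1): the r=7.5 sphere contributes a regular 16-gon of circumradius √(7.5²−6.6²) = 3.562 (area = (16/2)·3.562²·sin(360°/16) = 38.85 mm²); the 10.5×9.5 cube at (6.5, 2.5) contributes its full rectangle (area 99.75 mm²); Taking the first minus the rest: starting from the r=7.5 sphere (38.85 mm²), the 10.5×9.5 cube at (6.5, 2.5) misses the remaining region (no effect) — area = 38.85 mm². So its area = 38.85 mm². Layer 24 (z = 7.2): the r=7.5 sphere slices to a regular 16-gon of circumradius 7.494 (√(r²−h²) with h=0.3 from center) (area = (16/2)·7.494²·sin(360°/16) = 171.93 mm²); the cube at (6.5, 2.5) is present — its section is the full 10.5×9.5 rectangle (area 99.75 mm²); Taking the first minus the rest: starting from the r=7.5 sphere (171.93 mm²), the 10.5×9.5 cube at (6.5, 2.5) partially overlaps it — only the 0.30 mm² overlap (of its 99.75 mm²) is removed, clipping the outline — area = 171.63 mm². So its area = 171.63 mm². Layer 24 is larger (171.63 vs 38.85 mm²).

layer 24 (z = 7.2 mm)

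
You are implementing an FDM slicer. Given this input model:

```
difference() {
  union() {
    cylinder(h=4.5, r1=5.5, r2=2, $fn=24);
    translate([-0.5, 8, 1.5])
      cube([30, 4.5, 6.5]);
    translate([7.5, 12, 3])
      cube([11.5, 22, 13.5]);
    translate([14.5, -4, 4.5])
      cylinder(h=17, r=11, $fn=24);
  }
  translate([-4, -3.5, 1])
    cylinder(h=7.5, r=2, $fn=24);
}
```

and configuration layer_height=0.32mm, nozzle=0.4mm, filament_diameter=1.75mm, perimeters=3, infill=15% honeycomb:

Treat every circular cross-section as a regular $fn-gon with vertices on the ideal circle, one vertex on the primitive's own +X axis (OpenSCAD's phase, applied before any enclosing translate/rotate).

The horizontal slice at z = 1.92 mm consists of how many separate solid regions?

2

At z = 1.92 mm: the cone: at t=0.427 of its height the radius interpolates to r₁+(r₂−r₁)t = 4.007, giving a regular 24-gon of that circumradius; the cube at (-0.5, 8) (footprint 30×4.5) is included at this height; the cube at (7.5, 12) is absent (z outside [3, 16.5]); the cylinder at (14.5, -4) is not intersected at this z (z outside [4.5, 21.5]); Taking the union: the 2 present regions are separate (no shared area or edge), so areas and boundary lengths simply add and each stays a separate island — 2 connected regions; the r=2 cylinder at (-4, -3.5) gives a regular 24-gon of circumradius 2 (constant along its height); Taking the first minus the rest: starting from the result so far, the r=2 cylinder at (-4, -3.5) partially overlaps it — only the 1.13 mm² overlap (of its 12.42 mm²) is removed, clipping the outline — 2 connected regions. The result has 2 disconnected regions.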